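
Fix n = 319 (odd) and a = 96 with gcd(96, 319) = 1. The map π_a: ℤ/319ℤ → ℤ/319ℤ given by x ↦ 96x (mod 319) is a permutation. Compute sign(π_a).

Start at x=223: 223 → 35 → 170 → 51 → 111 → 129 → 262 → … (one orbit).
The orbit structure of x ↦ 96x mod 319: 8 orbits of sizes [70, 70, 70, 70, 14, 14, 10, 1].
sign(π) = (−1)^{n − #cycles} = (−1)^{319−8} = (−1)^311 = -1.
The Jacobi symbol (96|319) = -1 (Zolotarev) agrees.

-1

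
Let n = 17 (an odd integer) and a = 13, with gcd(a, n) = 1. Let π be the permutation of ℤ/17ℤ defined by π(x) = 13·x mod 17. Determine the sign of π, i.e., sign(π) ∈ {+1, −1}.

Start at x=16: 16 → 4 → 1 → 13 → 16 (one orbit).
Cycle type of π: 4×4 + 1; total 5 cycles.
With 5 cycles on 17 points, sign = (−1)^{17−5} = +1.
The Jacobi symbol (13|17) = +1 (Zolotarev) agrees.

+1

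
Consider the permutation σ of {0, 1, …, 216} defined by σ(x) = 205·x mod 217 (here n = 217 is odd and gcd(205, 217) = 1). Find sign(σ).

Orbit of 144 under x↦205x: [144, 8, 121, 67, 64, 100, 102]… (length divides ord_217(205)).
π_205 has 17 disjoint cycles with lengths [15, 15, 15, 15, 15, 15, 15, 15, 15, 15, 15, 15, 15, 15, 3, 3, 1] on {0,…,216}.
With 17 cycles on 217 points, sign = (−1)^{217−17} = +1.
Check: (205/217) = +1 by Zolotarev.

+1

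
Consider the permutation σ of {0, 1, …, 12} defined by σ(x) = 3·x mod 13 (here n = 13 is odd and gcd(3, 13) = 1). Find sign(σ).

Orbit of 1 under x↦3x: [1, 3, 9]… (length divides ord_13(3)).
π_3 has 5 disjoint cycles with lengths [3, 3, 3, 3, 1] on {0,…,12}.
sign(π) = (−1)^{n − #cycles} = (−1)^{13−5} = (−1)^8 = +1.

+1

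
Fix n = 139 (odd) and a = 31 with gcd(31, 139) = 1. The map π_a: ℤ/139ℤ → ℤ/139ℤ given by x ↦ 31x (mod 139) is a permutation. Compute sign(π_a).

+1

Orbit of 65 under x↦31x: [65, 69, 54, 6, 47, 67, 131]… (length divides ord_139(31)).
The orbit structure of x ↦ 31x mod 139: 3 orbits of sizes [69, 69, 1].
139 − 3 = 136 transpositions; sign(π) = (−1)^136 = +1.
Via Zolotarev, sign(π_{31}) = (31|139) = +1.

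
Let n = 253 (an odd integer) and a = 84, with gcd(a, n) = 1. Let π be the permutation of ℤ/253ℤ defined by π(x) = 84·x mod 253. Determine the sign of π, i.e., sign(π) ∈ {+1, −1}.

Orbit of 190 under x↦84x: [190, 21, 246, 171, 196, 19, 78]… (length divides ord_253(84)).
π_84 has 5 disjoint cycles with lengths [110, 110, 22, 10, 1] on {0,…,252}.
With 5 cycles on 253 points, sign = (−1)^{253−5} = +1.
Check: (84/253) = +1 by Zolotarev.

+1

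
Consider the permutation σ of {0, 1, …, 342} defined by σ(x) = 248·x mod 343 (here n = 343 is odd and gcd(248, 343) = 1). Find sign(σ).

Start at x=115: 115 → 51 → 300 → 312 → 201 → 113 → 241 → … (one orbit).
Decompose π into cycles: lengths [294, 42, 6, 1] (4 cycles, including the fixed point 0).
343 − 4 = 339 transpositions; sign(π) = (−1)^339 = -1.
Zolotarev: (248|343) = -1, matching the cycle-count sign.

-1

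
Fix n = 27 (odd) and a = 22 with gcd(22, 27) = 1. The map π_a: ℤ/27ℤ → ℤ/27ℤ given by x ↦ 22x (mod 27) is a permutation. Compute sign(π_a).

Start at x=19: 19 → 13 → 16 → 1 → 22 → 25 → 10 → … (one orbit).
The orbit structure of x ↦ 22x mod 27: 7 orbits of sizes [9, 9, 3, 3, 1, 1, 1].
27 − 7 = 20 transpositions; sign(π) = (−1)^20 = +1.
(22|27)_J = +1 (Zolotarev's lemma cross-check).

+1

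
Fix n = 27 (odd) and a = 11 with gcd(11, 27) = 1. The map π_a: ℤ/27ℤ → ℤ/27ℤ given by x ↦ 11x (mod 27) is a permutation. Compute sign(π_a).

Start at x=2: 2 → 22 → 26 → 16 → 14 → 19 → 20 → … (one orbit).
Cycle lengths of π_11 on ℤ/27ℤ: [18, 6, 2, 1]; 4 cycles in total.
27 − 4 = 23 transpositions; sign(π) = (−1)^23 = -1.
Via Zolotarev, sign(π_{11}) = (11|27) = -1.

-1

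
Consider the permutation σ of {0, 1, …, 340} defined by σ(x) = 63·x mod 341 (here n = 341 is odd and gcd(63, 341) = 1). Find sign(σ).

-1

Orbit of 32 under x↦63x: [32, 311, 156, 280, 249, 1, 63]… (length divides ord_341(63)).
Decompose π into cycles: lengths [10, 10, 10, 10, 10, 10, 10, 10, 10, 10, 10, 10, 10, 10, 10, 10, 10, 10, 10, 10, 10, 10, 10, 10, 10, 10, 10, 10, 10, 10, 10, 1, 1, 1, 1, 1, 1, 1, 1, 1, 1, 1, 1, 1, 1, 1, 1, 1, 1, 1, 1, 1, 1, 1, 1, 1, 1, 1, 1, 1, 1, 1] (62 cycles, including the fixed point 0).
341 − 62 = 279 transpositions; sign(π) = (−1)^279 = -1.
Check: (63/341) = -1 by Zolotarev.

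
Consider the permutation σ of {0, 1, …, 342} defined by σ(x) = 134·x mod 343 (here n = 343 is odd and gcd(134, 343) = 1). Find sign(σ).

Orbit of 267 under x↦134x: [267, 106, 141, 29, 113, 50, 183]… (length divides ord_343(134)).
Cycle lengths of π_134 on ℤ/343ℤ: [49, 49, 49, 49, 49, 49, 7, 7, 7, 7, 7, 7, 1, 1, 1, 1, 1, 1, 1]; 19 cycles in total.
19 cycles on 343: each ℓ→(−1)^(ℓ−1), product (−1)^324 = +1.
Via Zolotarev, sign(π_{134}) = (134|343) = +1.

+1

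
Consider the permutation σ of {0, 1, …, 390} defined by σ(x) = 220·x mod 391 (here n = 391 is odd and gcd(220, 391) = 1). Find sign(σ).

+1

Start at x=1: 1 → 220 → 307 → 288 → 18 → 50 → 52 → … (one orbit).
Cycle type of π: 22×16 + 11×2 + 2×8 + 1; total 27 cycles.
sign(π) = (−1)^{n − #cycles} = (−1)^{391−27} = (−1)^364 = +1.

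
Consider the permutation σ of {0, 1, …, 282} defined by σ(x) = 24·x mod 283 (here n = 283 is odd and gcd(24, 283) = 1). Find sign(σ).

Start at x=81: 81 → 246 → 244 → 196 → 176 → 262 → 62 → … (one orbit).
Cycle type of π: 141×2 + 1; total 3 cycles.
283 − 3 = 280 transpositions; sign(π) = (−1)^280 = +1.

+1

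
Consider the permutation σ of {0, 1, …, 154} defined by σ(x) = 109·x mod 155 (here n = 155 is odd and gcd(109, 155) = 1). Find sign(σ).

+1

Trace 66: π^k(66) = [66, 64, 1, 109, 101, 4, 126] for k=0..6.
Cycle type of π: 10×12 + 5×6 + 2×2 + 1; total 21 cycles.
21 cycles on 155: each ℓ→(−1)^(ℓ−1), product (−1)^134 = +1.
Check: (109/155) = +1 by Zolotarev.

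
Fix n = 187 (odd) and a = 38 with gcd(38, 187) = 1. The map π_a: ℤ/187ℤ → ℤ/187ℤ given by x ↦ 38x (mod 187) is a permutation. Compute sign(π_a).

+1

Start at x=169: 169 → 64 → 1 → 38 → 135 → 81 → 86 → … (one orbit).
Decompose π into cycles: lengths [20, 20, 20, 20, 20, 20, 20, 20, 5, 5, 4, 4, 4, 4, 1] (15 cycles, including the fixed point 0).
Σ(ℓ_i−1) = 187−15 = 172; sign = (−1)^172 = +1.
The Jacobi symbol (38|187) = +1 (Zolotarev) agrees.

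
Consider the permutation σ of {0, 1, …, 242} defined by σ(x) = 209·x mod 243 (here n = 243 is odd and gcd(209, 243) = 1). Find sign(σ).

-1

Trace 226: π^k(226) = [226, 92, 31, 161, 115, 221, 19] for k=0..6.
π_209 has 6 disjoint cycles with lengths [162, 54, 18, 6, 2, 1] on {0,…,242}.
243 − 6 = 237 transpositions; sign(π) = (−1)^237 = -1.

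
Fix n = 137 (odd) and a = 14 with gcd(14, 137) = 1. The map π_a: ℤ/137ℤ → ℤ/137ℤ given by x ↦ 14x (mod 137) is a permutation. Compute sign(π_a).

+1

Trace 72: π^k(72) = [72, 49, 1, 14, 59, 4, 56] for k=0..6.
Cycle lengths of π_14 on ℤ/137ℤ: [34, 34, 34, 34, 1]; 5 cycles in total.
137 − 5 = 132 transpositions; sign(π) = (−1)^132 = +1.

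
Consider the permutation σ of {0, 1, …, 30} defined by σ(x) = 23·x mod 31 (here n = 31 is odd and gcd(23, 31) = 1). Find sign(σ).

-1

Start at x=27: 27 → 1 → 23 → 2 → 15 → 4 → 30 → … (one orbit).
Cycle type of π: 10×3 + 1; total 4 cycles.
31 − 4 = 27 transpositions; sign(π) = (−1)^27 = -1.
(23|31)_J = -1 (Zolotarev's lemma cross-check).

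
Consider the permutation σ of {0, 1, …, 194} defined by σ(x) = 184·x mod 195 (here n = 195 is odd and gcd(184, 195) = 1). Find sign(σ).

-1

Orbit of 1 under x↦184x: [1, 184, 121, 34, 16, 19, 181]… (length divides ord_195(184)).
π_184 has 24 disjoint cycles with lengths [12, 12, 12, 12, 12, 12, 12, 12, 12, 12, 12, 12, 12, 12, 12, 2, 2, 2, 2, 2, 2, 1, 1, 1] on {0,…,194}.
24 cycles on 195: each ℓ→(−1)^(ℓ−1), product (−1)^171 = -1.
(184|195)_J = -1 (Zolotarev's lemma cross-check).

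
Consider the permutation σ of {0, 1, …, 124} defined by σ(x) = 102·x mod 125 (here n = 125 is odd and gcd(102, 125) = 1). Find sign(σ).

-1

Trace 33: π^k(33) = [33, 116, 82, 114, 3, 56, 87] for k=0..6.
π_102 has 4 disjoint cycles with lengths [100, 20, 4, 1] on {0,…,124}.
4 cycles on 125: each ℓ→(−1)^(ℓ−1), product (−1)^121 = -1.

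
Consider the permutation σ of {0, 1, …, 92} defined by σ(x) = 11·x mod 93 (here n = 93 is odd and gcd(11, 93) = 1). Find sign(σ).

+1

Orbit of 76 under x↦11x: [76, 92, 82, 65, 64, 53, 25]… (length divides ord_93(11)).
Cycle lengths of π_11 on ℤ/93ℤ: [30, 30, 30, 2, 1]; 5 cycles in total.
Σ(ℓ_i−1) = 93−5 = 88; sign = (−1)^88 = +1.
(11|93)_J = +1 (Zolotarev's lemma cross-check).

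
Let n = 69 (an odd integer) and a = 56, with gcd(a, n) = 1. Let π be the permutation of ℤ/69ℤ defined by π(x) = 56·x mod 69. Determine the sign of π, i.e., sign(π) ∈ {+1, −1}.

Trace 31: π^k(31) = [31, 11, 64, 65, 52, 14, 25] for k=0..6.
π_56 has 5 disjoint cycles with lengths [22, 22, 22, 2, 1] on {0,…,68}.
Σ(ℓ_i−1) = 69−5 = 64; sign = (−1)^64 = +1.
Zolotarev: (56|69) = +1, matching the cycle-count sign.

+1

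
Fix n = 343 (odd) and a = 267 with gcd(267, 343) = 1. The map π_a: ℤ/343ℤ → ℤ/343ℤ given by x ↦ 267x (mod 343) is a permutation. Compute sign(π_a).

Start at x=337: 337 → 113 → 330 → 302 → 29 → 197 → 120 → … (one orbit).
π_267 has 19 disjoint cycles with lengths [49, 49, 49, 49, 49, 49, 7, 7, 7, 7, 7, 7, 1, 1, 1, 1, 1, 1, 1] on {0,…,342}.
19 cycles on 343: each ℓ→(−1)^(ℓ−1), product (−1)^324 = +1.
(267|343)_J = +1 (Zolotarev's lemma cross-check).

+1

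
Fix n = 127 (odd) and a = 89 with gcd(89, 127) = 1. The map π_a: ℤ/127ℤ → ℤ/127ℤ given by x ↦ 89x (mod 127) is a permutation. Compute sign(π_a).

Trace 126: π^k(126) = [126, 38, 80, 8, 77, 122, 63] for k=0..6.
The orbit structure of x ↦ 89x mod 127: 4 orbits of sizes [42, 42, 42, 1].
With 4 cycles on 127 points, sign = (−1)^{127−4} = -1.
(89|127)_J = -1 (Zolotarev's lemma cross-check).

-1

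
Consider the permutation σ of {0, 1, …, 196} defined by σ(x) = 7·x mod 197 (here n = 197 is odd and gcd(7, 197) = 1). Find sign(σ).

+1

Start at x=53: 53 → 174 → 36 → 55 → 188 → 134 → 150 → … (one orbit).
Cycle type of π: 98×2 + 1; total 3 cycles.
With 3 cycles on 197 points, sign = (−1)^{197−3} = +1.
(7|197)_J = +1 (Zolotarev's lemma cross-check).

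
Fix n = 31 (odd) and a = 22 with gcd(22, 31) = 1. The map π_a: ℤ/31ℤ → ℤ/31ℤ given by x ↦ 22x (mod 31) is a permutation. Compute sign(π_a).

Orbit of 16 under x↦22x: [16, 11, 25, 23, 10, 3, 4]… (length divides ord_31(22)).
Cycle type of π: 30 + 1; total 2 cycles.
2 cycles on 31: each ℓ→(−1)^(ℓ−1), product (−1)^29 = -1.
Via Zolotarev, sign(π_{22}) = (22|31) = -1.

-1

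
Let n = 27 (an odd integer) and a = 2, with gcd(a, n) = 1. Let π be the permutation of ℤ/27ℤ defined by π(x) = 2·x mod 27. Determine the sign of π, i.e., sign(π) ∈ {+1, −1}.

-1

Orbit of 10 under x↦2x: [10, 20, 13, 26, 25, 23, 19]… (length divides ord_27(2)).
Decompose π into cycles: lengths [18, 6, 2, 1] (4 cycles, including the fixed point 0).
4 cycles on 27: each ℓ→(−1)^(ℓ−1), product (−1)^23 = -1.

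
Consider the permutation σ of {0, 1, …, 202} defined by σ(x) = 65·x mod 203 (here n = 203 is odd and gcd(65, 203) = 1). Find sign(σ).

Start at x=30: 30 → 123 → 78 → 198 → 81 → 190 → 170 → … (one orbit).
Decompose π into cycles: lengths [21, 21, 21, 21, 21, 21, 21, 21, 7, 7, 7, 7, 3, 3, 1] (15 cycles, including the fixed point 0).
Σ(ℓ_i−1) = 203−15 = 188; sign = (−1)^188 = +1.
The Jacobi symbol (65|203) = +1 (Zolotarev) agrees.

+1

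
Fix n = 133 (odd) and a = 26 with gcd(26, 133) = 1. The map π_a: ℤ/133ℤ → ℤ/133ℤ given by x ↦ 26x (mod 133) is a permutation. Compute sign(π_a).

Start at x=26: 26 → 11 → 20 → 121 → 87 → 1 → 26 (one orbit).
Cycle type of π: 6×19 + 3×6 + 1; total 26 cycles.
Σ(ℓ_i−1) = 133−26 = 107; sign = (−1)^107 = -1.
(26|133)_J = -1 (Zolotarev's lemma cross-check).

-1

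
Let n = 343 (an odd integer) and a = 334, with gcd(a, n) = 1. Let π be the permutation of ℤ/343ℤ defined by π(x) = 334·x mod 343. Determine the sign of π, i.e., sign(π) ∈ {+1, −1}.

-1

Start at x=183: 183 → 68 → 74 → 20 → 163 → 248 → 169 → … (one orbit).
4 cycles of lengths [294, 42, 6, 1].
With 4 cycles on 343 points, sign = (−1)^{343−4} = -1.
Zolotarev: (334|343) = -1, matching the cycle-count sign.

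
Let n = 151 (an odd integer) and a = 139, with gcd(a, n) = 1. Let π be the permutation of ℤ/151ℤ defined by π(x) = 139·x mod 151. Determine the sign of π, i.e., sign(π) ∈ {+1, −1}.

+1

Start at x=47: 47 → 40 → 124 → 22 → 38 → 148 → 36 → … (one orbit).
Decompose π into cycles: lengths [75, 75, 1] (3 cycles, including the fixed point 0).
151 − 3 = 148 transpositions; sign(π) = (−1)^148 = +1.
Via Zolotarev, sign(π_{139}) = (139|151) = +1.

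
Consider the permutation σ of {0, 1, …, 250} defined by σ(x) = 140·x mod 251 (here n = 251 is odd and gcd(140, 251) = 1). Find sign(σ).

Orbit of 25 under x↦140x: [25, 237, 48, 194, 52, 1, 140]… (length divides ord_251(140)).
Cycle lengths of π_140 on ℤ/251ℤ: [125, 125, 1]; 3 cycles in total.
Σ(ℓ_i−1) = 251−3 = 248; sign = (−1)^248 = +1.
Check: (140/251) = +1 by Zolotarev.

+1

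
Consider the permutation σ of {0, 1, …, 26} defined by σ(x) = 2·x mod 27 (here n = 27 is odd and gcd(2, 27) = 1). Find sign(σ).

-1

Start at x=11: 11 → 22 → 17 → 7 → 14 → 1 → 2 → … (one orbit).
Cycle lengths of π_2 on ℤ/27ℤ: [18, 6, 2, 1]; 4 cycles in total.
27 − 4 = 23 transpositions; sign(π) = (−1)^23 = -1.
Zolotarev: (2|27) = -1, matching the cycle-count sign.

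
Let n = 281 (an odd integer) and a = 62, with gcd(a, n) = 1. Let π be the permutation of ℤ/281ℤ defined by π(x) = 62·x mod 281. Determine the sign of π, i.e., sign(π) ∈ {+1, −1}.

Orbit of 68 under x↦62x: [68, 1, 62, 191, 40, 232, 53]… (length divides ord_281(62)).
Cycle type of π: 20×14 + 1; total 15 cycles.
With 15 cycles on 281 points, sign = (−1)^{281−15} = +1.
The Jacobi symbol (62|281) = +1 (Zolotarev) agrees.

+1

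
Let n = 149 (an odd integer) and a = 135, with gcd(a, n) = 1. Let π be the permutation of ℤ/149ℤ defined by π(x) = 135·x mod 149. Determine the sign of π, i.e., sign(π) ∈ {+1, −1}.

-1

Start at x=17: 17 → 60 → 54 → 138 → 5 → 79 → 86 → … (one orbit).
Cycle type of π: 148 + 1; total 2 cycles.
sign(π) = (−1)^{n − #cycles} = (−1)^{149−2} = (−1)^147 = -1.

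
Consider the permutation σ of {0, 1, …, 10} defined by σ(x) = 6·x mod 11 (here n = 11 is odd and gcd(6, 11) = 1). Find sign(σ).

-1

Trace 3: π^k(3) = [3, 7, 9, 10, 5, 8, 4] for k=0..6.
Cycle lengths of π_6 on ℤ/11ℤ: [10, 1]; 2 cycles in total.
sign(π) = (−1)^{n − #cycles} = (−1)^{11−2} = (−1)^9 = -1.
Zolotarev: (6|11) = -1, matching the cycle-count sign.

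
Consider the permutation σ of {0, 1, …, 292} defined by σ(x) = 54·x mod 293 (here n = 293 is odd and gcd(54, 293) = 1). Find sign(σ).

+1

Orbit of 196 under x↦54x: [196, 36, 186, 82, 33, 24, 124]… (length divides ord_293(54)).
The orbit structure of x ↦ 54x mod 293: 5 orbits of sizes [73, 73, 73, 73, 1].
sign(π) = (−1)^{n − #cycles} = (−1)^{293−5} = (−1)^288 = +1.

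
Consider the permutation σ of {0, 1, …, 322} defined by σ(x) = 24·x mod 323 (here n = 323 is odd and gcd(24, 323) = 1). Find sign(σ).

-1

Orbit of 140 under x↦24x: [140, 130, 213, 267, 271, 44, 87]… (length divides ord_323(24)).
Decompose π into cycles: lengths [144, 144, 16, 9, 9, 1] (6 cycles, including the fixed point 0).
With 6 cycles on 323 points, sign = (−1)^{323−6} = -1.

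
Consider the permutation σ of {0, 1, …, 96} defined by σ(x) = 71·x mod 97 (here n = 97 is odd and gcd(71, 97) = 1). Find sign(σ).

Start at x=71: 71 → 94 → 78 → 9 → 57 → 70 → 23 → … (one orbit).
The orbit structure of x ↦ 71x mod 97: 2 orbits of sizes [96, 1].
Σ(ℓ_i−1) = 97−2 = 95; sign = (−1)^95 = -1.

-1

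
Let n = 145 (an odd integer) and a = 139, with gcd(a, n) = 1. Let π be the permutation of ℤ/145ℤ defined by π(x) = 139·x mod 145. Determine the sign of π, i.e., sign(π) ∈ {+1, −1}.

Start at x=24: 24 → 1 → 139 → 36 → 74 → 136 → 54 → … (one orbit).
The orbit structure of x ↦ 139x mod 145: 15 orbits of sizes [14, 14, 14, 14, 14, 14, 14, 14, 7, 7, 7, 7, 2, 2, 1].
With 15 cycles on 145 points, sign = (−1)^{145−15} = +1.
(139|145)_J = +1 (Zolotarev's lemma cross-check).

+1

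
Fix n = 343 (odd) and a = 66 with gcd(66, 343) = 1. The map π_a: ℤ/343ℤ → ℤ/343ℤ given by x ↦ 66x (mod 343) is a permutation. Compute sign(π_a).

-1

Trace 180: π^k(180) = [180, 218, 325, 184, 139, 256, 89] for k=0..6.
π_66 has 4 disjoint cycles with lengths [294, 42, 6, 1] on {0,…,342}.
sign(π) = (−1)^{n − #cycles} = (−1)^{343−4} = (−1)^339 = -1.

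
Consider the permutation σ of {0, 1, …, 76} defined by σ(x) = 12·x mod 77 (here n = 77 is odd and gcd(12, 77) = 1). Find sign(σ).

Trace 45: π^k(45) = [45, 1, 12, 67, 34, 23] for k=0..5.
Cycle lengths of π_12 on ℤ/77ℤ: [6, 6, 6, 6, 6, 6, 6, 6, 6, 6, 6, 1, 1, 1, 1, 1, 1, 1, 1, 1, 1, 1]; 22 cycles in total.
n − c = 77 − 22 = 55; sign = (−1)^55 = -1.

-1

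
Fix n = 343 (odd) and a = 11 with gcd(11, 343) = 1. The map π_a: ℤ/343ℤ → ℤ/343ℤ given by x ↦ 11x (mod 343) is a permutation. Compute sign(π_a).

Trace 190: π^k(190) = [190, 32, 9, 99, 60, 317, 57] for k=0..6.
Decompose π into cycles: lengths [147, 147, 21, 21, 3, 3, 1] (7 cycles, including the fixed point 0).
7 cycles on 343: each ℓ→(−1)^(ℓ−1), product (−1)^336 = +1.

+1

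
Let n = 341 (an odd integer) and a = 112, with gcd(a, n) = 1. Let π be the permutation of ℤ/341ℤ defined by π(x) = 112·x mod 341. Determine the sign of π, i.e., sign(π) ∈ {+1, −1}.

Trace 102: π^k(102) = [102, 171, 56, 134, 4, 107, 49] for k=0..6.
The orbit structure of x ↦ 112x mod 341: 14 orbits of sizes [30, 30, 30, 30, 30, 30, 30, 30, 30, 30, 15, 15, 10, 1].
sign(π) = (−1)^{n − #cycles} = (−1)^{341−14} = (−1)^327 = -1.
Via Zolotarev, sign(π_{112}) = (112|341) = -1.

-1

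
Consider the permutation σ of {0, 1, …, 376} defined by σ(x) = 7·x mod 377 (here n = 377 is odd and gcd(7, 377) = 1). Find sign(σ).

-1

Start at x=197: 197 → 248 → 228 → 88 → 239 → 165 → 24 → … (one orbit).
10 cycles of lengths [84, 84, 84, 84, 12, 7, 7, 7, 7, 1].
n − c = 377 − 10 = 367; sign = (−1)^367 = -1.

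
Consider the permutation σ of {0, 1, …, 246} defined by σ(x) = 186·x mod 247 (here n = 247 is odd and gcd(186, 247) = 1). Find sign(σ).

-1

Orbit of 9 under x↦186x: [9, 192, 144, 108, 81, 246, 61]… (length divides ord_247(186)).
Decompose π into cycles: lengths [18, 18, 18, 18, 18, 18, 18, 18, 18, 18, 18, 18, 18, 6, 6, 1] (16 cycles, including the fixed point 0).
Σ(ℓ_i−1) = 247−16 = 231; sign = (−1)^231 = -1.
Via Zolotarev, sign(π_{186}) = (186|247) = -1.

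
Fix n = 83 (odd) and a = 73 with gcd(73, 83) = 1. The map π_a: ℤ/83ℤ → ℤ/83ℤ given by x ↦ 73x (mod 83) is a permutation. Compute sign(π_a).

-1

Orbit of 37 under x↦73x: [37, 45, 48, 18, 69, 57, 11]… (length divides ord_83(73)).
π_73 has 2 disjoint cycles with lengths [82, 1] on {0,…,82}.
Σ(ℓ_i−1) = 83−2 = 81; sign = (−1)^81 = -1.
(73|83)_J = -1 (Zolotarev's lemma cross-check).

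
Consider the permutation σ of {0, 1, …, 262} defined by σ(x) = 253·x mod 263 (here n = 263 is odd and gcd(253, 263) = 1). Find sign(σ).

Orbit of 89 under x↦253x: [89, 162, 221, 157, 8, 183, 11]… (length divides ord_263(253)).
Decompose π into cycles: lengths [131, 131, 1] (3 cycles, including the fixed point 0).
Σ(ℓ_i−1) = 263−3 = 260; sign = (−1)^260 = +1.
(253|263)_J = +1 (Zolotarev's lemma cross-check).

+1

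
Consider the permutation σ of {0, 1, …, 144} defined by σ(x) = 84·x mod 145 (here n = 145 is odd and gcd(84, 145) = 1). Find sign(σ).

-1

Orbit of 69 under x↦84x: [69, 141, 99, 51, 79, 111, 44]… (length divides ord_145(84)).
π_84 has 8 disjoint cycles with lengths [28, 28, 28, 28, 28, 2, 2, 1] on {0,…,144}.
n − c = 145 − 8 = 137; sign = (−1)^137 = -1.
(84|145)_J = -1 (Zolotarev's lemma cross-check).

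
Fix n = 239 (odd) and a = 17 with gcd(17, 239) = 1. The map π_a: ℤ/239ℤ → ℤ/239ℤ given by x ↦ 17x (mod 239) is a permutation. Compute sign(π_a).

+1

Trace 75: π^k(75) = [75, 80, 165, 176, 124, 196, 225] for k=0..6.
Cycle type of π: 119×2 + 1; total 3 cycles.
Σ(ℓ_i−1) = 239−3 = 236; sign = (−1)^236 = +1.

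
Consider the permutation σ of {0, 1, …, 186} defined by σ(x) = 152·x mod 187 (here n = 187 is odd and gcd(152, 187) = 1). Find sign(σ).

+1

Trace 135: π^k(135) = [135, 137, 67, 86, 169, 69, 16] for k=0..6.
Decompose π into cycles: lengths [10, 10, 10, 10, 10, 10, 10, 10, 10, 10, 10, 10, 10, 10, 10, 10, 5, 5, 2, 2, 2, 2, 2, 2, 2, 2, 1] (27 cycles, including the fixed point 0).
sign(π) = (−1)^{n − #cycles} = (−1)^{187−27} = (−1)^160 = +1.
Via Zolotarev, sign(π_{152}) = (152|187) = +1.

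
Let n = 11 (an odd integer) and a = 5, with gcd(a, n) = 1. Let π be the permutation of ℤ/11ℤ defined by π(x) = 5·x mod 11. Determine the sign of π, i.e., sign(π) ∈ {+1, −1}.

+1

Trace 1: π^k(1) = [1, 5, 3, 4, 9] for k=0..4.
The orbit structure of x ↦ 5x mod 11: 3 orbits of sizes [5, 5, 1].
Σ(ℓ_i−1) = 11−3 = 8; sign = (−1)^8 = +1.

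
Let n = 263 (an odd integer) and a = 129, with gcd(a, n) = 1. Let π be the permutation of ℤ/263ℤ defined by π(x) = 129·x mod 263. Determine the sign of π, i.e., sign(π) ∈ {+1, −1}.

Orbit of 49 under x↦129x: [49, 9, 109, 122, 221, 105, 132]… (length divides ord_263(129)).
3 cycles of lengths [131, 131, 1].
n − c = 263 − 3 = 260; sign = (−1)^260 = +1.

+1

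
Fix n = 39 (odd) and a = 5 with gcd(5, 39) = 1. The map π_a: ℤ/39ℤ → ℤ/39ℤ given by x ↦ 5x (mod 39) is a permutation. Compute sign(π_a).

Start at x=5: 5 → 25 → 8 → 1 → 5 (one orbit).
11 cycles of lengths [4, 4, 4, 4, 4, 4, 4, 4, 4, 2, 1].
Σ(ℓ_i−1) = 39−11 = 28; sign = (−1)^28 = +1.
Via Zolotarev, sign(π_{5}) = (5|39) = +1.

+1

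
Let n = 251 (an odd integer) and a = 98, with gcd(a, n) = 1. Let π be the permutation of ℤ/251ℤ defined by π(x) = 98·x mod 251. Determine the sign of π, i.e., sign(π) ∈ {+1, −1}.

Start at x=237: 237 → 134 → 80 → 59 → 9 → 129 → 92 → … (one orbit).
Decompose π into cycles: lengths [250, 1] (2 cycles, including the fixed point 0).
n − c = 251 − 2 = 249; sign = (−1)^249 = -1.
Via Zolotarev, sign(π_{98}) = (98|251) = -1.

-1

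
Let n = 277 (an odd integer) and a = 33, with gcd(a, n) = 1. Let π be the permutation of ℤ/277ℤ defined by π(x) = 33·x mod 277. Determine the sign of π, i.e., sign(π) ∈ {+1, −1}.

Trace 235: π^k(235) = [235, 276, 244, 19, 73, 193, 275] for k=0..6.
Cycle type of π: 92×3 + 1; total 4 cycles.
4 cycles on 277: each ℓ→(−1)^(ℓ−1), product (−1)^273 = -1.
Zolotarev: (33|277) = -1, matching the cycle-count sign.

-1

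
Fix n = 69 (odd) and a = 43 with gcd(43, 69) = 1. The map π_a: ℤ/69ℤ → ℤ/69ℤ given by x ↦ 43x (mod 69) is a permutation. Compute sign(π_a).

-1

Trace 1: π^k(1) = [1, 43, 55, 19, 58, 10, 16] for k=0..6.
π_43 has 6 disjoint cycles with lengths [22, 22, 22, 1, 1, 1] on {0,…,68}.
69 − 6 = 63 transpositions; sign(π) = (−1)^63 = -1.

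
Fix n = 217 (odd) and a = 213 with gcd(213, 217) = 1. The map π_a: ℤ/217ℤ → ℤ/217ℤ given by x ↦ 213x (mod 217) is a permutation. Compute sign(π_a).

Orbit of 190 under x↦213x: [190, 108, 2, 209, 32, 89, 78]… (length divides ord_217(213)).
π_213 has 11 disjoint cycles with lengths [30, 30, 30, 30, 30, 30, 10, 10, 10, 6, 1] on {0,…,216}.
n − c = 217 − 11 = 206; sign = (−1)^206 = +1.
The Jacobi symbol (213|217) = +1 (Zolotarev) agrees.

+1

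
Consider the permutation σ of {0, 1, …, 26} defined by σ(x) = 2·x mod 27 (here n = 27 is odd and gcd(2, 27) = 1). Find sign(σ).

Trace 26: π^k(26) = [26, 25, 23, 19, 11, 22, 17] for k=0..6.
π_2 has 4 disjoint cycles with lengths [18, 6, 2, 1] on {0,…,26}.
sign(π) = (−1)^{n − #cycles} = (−1)^{27−4} = (−1)^23 = -1.

-1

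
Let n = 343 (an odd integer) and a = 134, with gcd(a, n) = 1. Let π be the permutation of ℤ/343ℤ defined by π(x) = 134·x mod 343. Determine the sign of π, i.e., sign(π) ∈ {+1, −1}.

+1

Start at x=225: 225 → 309 → 246 → 36 → 22 → 204 → 239 → … (one orbit).
π_134 has 19 disjoint cycles with lengths [49, 49, 49, 49, 49, 49, 7, 7, 7, 7, 7, 7, 1, 1, 1, 1, 1, 1, 1] on {0,…,342}.
343 − 19 = 324 transpositions; sign(π) = (−1)^324 = +1.
Check: (134/343) = +1 by Zolotarev.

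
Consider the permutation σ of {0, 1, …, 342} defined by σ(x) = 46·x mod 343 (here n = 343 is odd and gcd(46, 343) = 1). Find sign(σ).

+1

Orbit of 113 under x↦46x: [113, 53, 37, 330, 88, 275, 302]… (length divides ord_343(46)).
Decompose π into cycles: lengths [147, 147, 21, 21, 3, 3, 1] (7 cycles, including the fixed point 0).
Σ(ℓ_i−1) = 343−7 = 336; sign = (−1)^336 = +1.
Via Zolotarev, sign(π_{46}) = (46|343) = +1.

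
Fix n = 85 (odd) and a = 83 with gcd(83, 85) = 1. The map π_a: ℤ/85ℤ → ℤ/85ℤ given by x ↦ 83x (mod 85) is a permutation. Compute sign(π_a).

-1

Start at x=4: 4 → 77 → 16 → 53 → 64 → 42 → 1 → … (one orbit).
Cycle type of π: 8×10 + 4 + 1; total 12 cycles.
Σ(ℓ_i−1) = 85−12 = 73; sign = (−1)^73 = -1.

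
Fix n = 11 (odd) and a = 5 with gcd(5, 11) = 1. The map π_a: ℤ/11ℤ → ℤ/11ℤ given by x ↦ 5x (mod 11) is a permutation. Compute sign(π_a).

+1

Trace 1: π^k(1) = [1, 5, 3, 4, 9] for k=0..4.
3 cycles of lengths [5, 5, 1].
sign(π) = (−1)^{n − #cycles} = (−1)^{11−3} = (−1)^8 = +1.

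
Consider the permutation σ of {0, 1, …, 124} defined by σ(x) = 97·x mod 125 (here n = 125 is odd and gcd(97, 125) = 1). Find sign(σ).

Orbit of 8 under x↦97x: [8, 26, 22, 9, 123, 56, 57]… (length divides ord_125(97)).
Cycle type of π: 100 + 20 + 4 + 1; total 4 cycles.
sign(π) = (−1)^{n − #cycles} = (−1)^{125−4} = (−1)^121 = -1.

-1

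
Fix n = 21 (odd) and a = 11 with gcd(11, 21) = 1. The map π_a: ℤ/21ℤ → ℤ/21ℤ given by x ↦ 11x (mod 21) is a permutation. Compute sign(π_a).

-1

Orbit of 4 under x↦11x: [4, 2, 1, 11, 16, 8]… (length divides ord_21(11)).
Cycle type of π: 6×2 + 3×2 + 2 + 1; total 6 cycles.
n − c = 21 − 6 = 15; sign = (−1)^15 = -1.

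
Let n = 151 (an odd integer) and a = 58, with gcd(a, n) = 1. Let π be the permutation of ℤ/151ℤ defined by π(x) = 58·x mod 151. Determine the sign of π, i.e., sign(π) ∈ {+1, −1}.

+1

Trace 128: π^k(128) = [128, 25, 91, 144, 47, 8, 11] for k=0..6.
The orbit structure of x ↦ 58x mod 151: 3 orbits of sizes [75, 75, 1].
3 cycles on 151: each ℓ→(−1)^(ℓ−1), product (−1)^148 = +1.
The Jacobi symbol (58|151) = +1 (Zolotarev) agrees.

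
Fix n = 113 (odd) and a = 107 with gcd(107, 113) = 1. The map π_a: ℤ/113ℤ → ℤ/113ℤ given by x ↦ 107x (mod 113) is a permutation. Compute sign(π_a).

Start at x=22: 22 → 94 → 1 → 107 → 36 → 10 → 53 → … (one orbit).
The orbit structure of x ↦ 107x mod 113: 2 orbits of sizes [112, 1].
2 cycles on 113: each ℓ→(−1)^(ℓ−1), product (−1)^111 = -1.

-1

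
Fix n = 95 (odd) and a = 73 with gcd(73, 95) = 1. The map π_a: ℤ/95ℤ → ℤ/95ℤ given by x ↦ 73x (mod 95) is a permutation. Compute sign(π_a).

Start at x=64: 64 → 17 → 6 → 58 → 54 → 47 → 11 → … (one orbit).
6 cycles of lengths [36, 36, 9, 9, 4, 1].
n − c = 95 − 6 = 89; sign = (−1)^89 = -1.

-1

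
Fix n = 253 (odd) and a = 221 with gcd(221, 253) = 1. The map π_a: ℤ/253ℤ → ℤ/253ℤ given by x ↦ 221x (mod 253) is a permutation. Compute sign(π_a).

-1

Trace 111: π^k(111) = [111, 243, 67, 133, 45, 78, 34] for k=0..6.
22 cycles of lengths [22, 22, 22, 22, 22, 22, 22, 22, 22, 22, 22, 1, 1, 1, 1, 1, 1, 1, 1, 1, 1, 1].
Σ(ℓ_i−1) = 253−22 = 231; sign = (−1)^231 = -1.
Zolotarev: (221|253) = -1, matching the cycle-count sign.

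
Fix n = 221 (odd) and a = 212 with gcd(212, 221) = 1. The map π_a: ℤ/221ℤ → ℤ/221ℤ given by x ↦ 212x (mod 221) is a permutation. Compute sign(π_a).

+1

Trace 168: π^k(168) = [168, 35, 127, 183, 121, 16, 77] for k=0..6.
Cycle type of π: 24×8 + 8×2 + 6×2 + 1; total 13 cycles.
Σ(ℓ_i−1) = 221−13 = 208; sign = (−1)^208 = +1.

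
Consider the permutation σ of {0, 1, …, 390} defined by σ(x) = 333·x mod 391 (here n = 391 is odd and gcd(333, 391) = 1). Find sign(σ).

Orbit of 331 under x↦333x: [331, 352, 307, 180, 117, 252, 242]… (length divides ord_391(333)).
Cycle type of π: 176×2 + 22 + 16 + 1; total 5 cycles.
With 5 cycles on 391 points, sign = (−1)^{391−5} = +1.

+1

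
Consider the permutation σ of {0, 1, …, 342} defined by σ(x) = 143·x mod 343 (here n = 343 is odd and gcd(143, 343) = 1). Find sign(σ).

Start at x=156: 156 → 13 → 144 → 12 → 1 → 143 → 212 → … (one orbit).
Cycle lengths of π_143 on ℤ/343ℤ: [294, 42, 6, 1]; 4 cycles in total.
343 − 4 = 339 transpositions; sign(π) = (−1)^339 = -1.
Check: (143/343) = -1 by Zolotarev.

-1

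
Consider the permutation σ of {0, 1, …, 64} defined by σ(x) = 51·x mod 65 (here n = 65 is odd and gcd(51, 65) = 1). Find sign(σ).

Orbit of 51 under x↦51x: [51, 1]… (length divides ord_65(51)).
π_51 has 35 disjoint cycles with lengths [2, 2, 2, 2, 2, 2, 2, 2, 2, 2, 2, 2, 2, 2, 2, 2, 2, 2, 2, 2, 2, 2, 2, 2, 2, 2, 2, 2, 2, 2, 1, 1, 1, 1, 1] on {0,…,64}.
Σ(ℓ_i−1) = 65−35 = 30; sign = (−1)^30 = +1.
(51|65)_J = +1 (Zolotarev's lemma cross-check).

+1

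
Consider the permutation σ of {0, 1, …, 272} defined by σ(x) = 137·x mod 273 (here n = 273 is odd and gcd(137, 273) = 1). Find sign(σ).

+1

Orbit of 239 under x↦137x: [239, 256, 128, 64, 32, 16, 8]… (length divides ord_273(137)).
Cycle type of π: 12×21 + 6×2 + 3×2 + 2 + 1; total 27 cycles.
273 − 27 = 246 transpositions; sign(π) = (−1)^246 = +1.
Via Zolotarev, sign(π_{137}) = (137|273) = +1.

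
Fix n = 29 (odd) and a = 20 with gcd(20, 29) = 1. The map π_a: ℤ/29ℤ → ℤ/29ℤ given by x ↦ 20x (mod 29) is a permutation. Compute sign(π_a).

+1

Start at x=25: 25 → 7 → 24 → 16 → 1 → 20 → 23 → 25 (one orbit).
Decompose π into cycles: lengths [7, 7, 7, 7, 1] (5 cycles, including the fixed point 0).
29 − 5 = 24 transpositions; sign(π) = (−1)^24 = +1.
The Jacobi symbol (20|29) = +1 (Zolotarev) agrees.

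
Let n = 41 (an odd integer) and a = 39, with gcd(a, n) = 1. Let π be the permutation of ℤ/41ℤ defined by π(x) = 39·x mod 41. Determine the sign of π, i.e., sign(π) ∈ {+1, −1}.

+1

Trace 9: π^k(9) = [9, 23, 36, 10, 21, 40, 2] for k=0..6.
π_39 has 3 disjoint cycles with lengths [20, 20, 1] on {0,…,40}.
With 3 cycles on 41 points, sign = (−1)^{41−3} = +1.
(39|41)_J = +1 (Zolotarev's lemma cross-check).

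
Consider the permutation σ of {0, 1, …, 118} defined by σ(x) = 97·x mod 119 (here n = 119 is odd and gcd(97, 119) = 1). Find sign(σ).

Orbit of 41 under x↦97x: [41, 50, 90, 43, 6, 106, 48]… (length divides ord_119(97)).
π_97 has 11 disjoint cycles with lengths [16, 16, 16, 16, 16, 16, 16, 2, 2, 2, 1] on {0,…,118}.
With 11 cycles on 119 points, sign = (−1)^{119−11} = +1.
Via Zolotarev, sign(π_{97}) = (97|119) = +1.

+1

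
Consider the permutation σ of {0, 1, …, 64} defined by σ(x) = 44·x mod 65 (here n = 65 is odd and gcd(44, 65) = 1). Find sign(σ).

-1

Start at x=1: 1 → 44 → 51 → 34 → 1 (one orbit).
Cycle type of π: 4×15 + 2×2 + 1; total 18 cycles.
18 cycles on 65: each ℓ→(−1)^(ℓ−1), product (−1)^47 = -1.
The Jacobi symbol (44|65) = -1 (Zolotarev) agrees.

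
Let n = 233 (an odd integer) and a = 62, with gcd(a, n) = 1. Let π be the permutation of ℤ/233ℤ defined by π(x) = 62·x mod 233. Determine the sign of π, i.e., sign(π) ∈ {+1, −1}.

+1

Trace 231: π^k(231) = [231, 109, 1, 62, 116, 202, 175] for k=0..6.
Cycle type of π: 116×2 + 1; total 3 cycles.
Σ(ℓ_i−1) = 233−3 = 230; sign = (−1)^230 = +1.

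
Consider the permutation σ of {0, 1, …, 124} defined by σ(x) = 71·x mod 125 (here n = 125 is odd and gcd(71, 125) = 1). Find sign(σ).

+1

Trace 41: π^k(41) = [41, 36, 56, 101, 46, 16, 11] for k=0..6.
π_71 has 13 disjoint cycles with lengths [25, 25, 25, 25, 5, 5, 5, 5, 1, 1, 1, 1, 1] on {0,…,124}.
13 cycles on 125: each ℓ→(−1)^(ℓ−1), product (−1)^112 = +1.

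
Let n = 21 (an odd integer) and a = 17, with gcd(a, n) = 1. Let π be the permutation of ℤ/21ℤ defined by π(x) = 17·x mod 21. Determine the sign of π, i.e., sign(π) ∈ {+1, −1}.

+1

Trace 20: π^k(20) = [20, 4, 5, 1, 17, 16] for k=0..5.
Decompose π into cycles: lengths [6, 6, 6, 2, 1] (5 cycles, including the fixed point 0).
Σ(ℓ_i−1) = 21−5 = 16; sign = (−1)^16 = +1.
(17|21)_J = +1 (Zolotarev's lemma cross-check).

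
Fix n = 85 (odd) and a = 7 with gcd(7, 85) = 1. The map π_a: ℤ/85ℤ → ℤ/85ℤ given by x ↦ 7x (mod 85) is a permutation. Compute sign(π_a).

Start at x=73: 73 → 1 → 7 → 49 → 3 → 21 → 62 → … (one orbit).
7 cycles of lengths [16, 16, 16, 16, 16, 4, 1].
With 7 cycles on 85 points, sign = (−1)^{85−7} = +1.
The Jacobi symbol (7|85) = +1 (Zolotarev) agrees.

+1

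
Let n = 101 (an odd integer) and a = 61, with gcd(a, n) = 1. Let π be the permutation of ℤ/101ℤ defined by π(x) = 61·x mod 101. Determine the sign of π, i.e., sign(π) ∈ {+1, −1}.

-1

Trace 78: π^k(78) = [78, 11, 65, 26, 71, 89, 76] for k=0..6.
2 cycles of lengths [100, 1].
101 − 2 = 99 transpositions; sign(π) = (−1)^99 = -1.
Zolotarev: (61|101) = -1, matching the cycle-count sign.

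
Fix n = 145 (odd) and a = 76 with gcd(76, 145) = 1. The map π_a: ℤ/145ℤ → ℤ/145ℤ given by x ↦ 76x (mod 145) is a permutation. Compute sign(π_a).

-1

Trace 11: π^k(11) = [11, 111, 26, 91, 101, 136, 41] for k=0..6.
10 cycles of lengths [28, 28, 28, 28, 28, 1, 1, 1, 1, 1].
10 cycles on 145: each ℓ→(−1)^(ℓ−1), product (−1)^135 = -1.
Check: (76/145) = -1 by Zolotarev.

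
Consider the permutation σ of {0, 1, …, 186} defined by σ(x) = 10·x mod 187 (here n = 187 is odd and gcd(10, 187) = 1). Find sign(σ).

+1

Orbit of 1 under x↦10x: [1, 10, 100, 65, 89, 142, 111]… (length divides ord_187(10)).
Cycle type of π: 16×11 + 2×5 + 1; total 17 cycles.
187 − 17 = 170 transpositions; sign(π) = (−1)^170 = +1.
Zolotarev: (10|187) = +1, matching the cycle-count sign.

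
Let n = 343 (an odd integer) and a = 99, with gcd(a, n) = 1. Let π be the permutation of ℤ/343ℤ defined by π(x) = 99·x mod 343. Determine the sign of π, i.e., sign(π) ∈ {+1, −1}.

+1

Orbit of 50 under x↦99x: [50, 148, 246, 1, 99, 197, 295]… (length divides ord_343(99)).
Decompose π into cycles: lengths [7, 7, 7, 7, 7, 7, 7, 7, 7, 7, 7, 7, 7, 7, 7, 7, 7, 7, 7, 7, 7, 7, 7, 7, 7, 7, 7, 7, 7, 7, 7, 7, 7, 7, 7, 7, 7, 7, 7, 7, 7, 7, 1, 1, 1, 1, 1, 1, 1, 1, 1, 1, 1, 1, 1, 1, 1, 1, 1, 1, 1, 1, 1, 1, 1, 1, 1, 1, 1, 1, 1, 1, 1, 1, 1, 1, 1, 1, 1, 1, 1, 1, 1, 1, 1, 1, 1, 1, 1, 1, 1] (91 cycles, including the fixed point 0).
343 − 91 = 252 transpositions; sign(π) = (−1)^252 = +1.
The Jacobi symbol (99|343) = +1 (Zolotarev) agrees.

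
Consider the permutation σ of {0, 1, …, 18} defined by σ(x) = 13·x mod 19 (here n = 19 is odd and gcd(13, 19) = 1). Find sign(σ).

Start at x=4: 4 → 14 → 11 → 10 → 16 → 18 → 6 → … (one orbit).
π_13 has 2 disjoint cycles with lengths [18, 1] on {0,…,18}.
Σ(ℓ_i−1) = 19−2 = 17; sign = (−1)^17 = -1.

-1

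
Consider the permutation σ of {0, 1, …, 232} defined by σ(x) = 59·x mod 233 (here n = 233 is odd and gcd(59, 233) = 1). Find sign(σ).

-1

Trace 217: π^k(217) = [217, 221, 224, 168, 126, 211, 100] for k=0..6.
π_59 has 2 disjoint cycles with lengths [232, 1] on {0,…,232}.
n − c = 233 − 2 = 231; sign = (−1)^231 = -1.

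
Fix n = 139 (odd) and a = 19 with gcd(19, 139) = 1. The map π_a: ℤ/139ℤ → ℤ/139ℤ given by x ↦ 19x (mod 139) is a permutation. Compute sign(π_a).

Start at x=27: 27 → 96 → 17 → 45 → 21 → 121 → 75 → … (one orbit).
2 cycles of lengths [138, 1].
sign(π) = (−1)^{n − #cycles} = (−1)^{139−2} = (−1)^137 = -1.
Check: (19/139) = -1 by Zolotarev.

-1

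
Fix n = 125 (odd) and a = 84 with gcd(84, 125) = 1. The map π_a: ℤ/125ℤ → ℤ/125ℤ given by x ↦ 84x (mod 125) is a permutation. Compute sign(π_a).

+1

Trace 121: π^k(121) = [121, 39, 26, 59, 81, 54, 36] for k=0..6.
π_84 has 7 disjoint cycles with lengths [50, 50, 10, 10, 2, 2, 1] on {0,…,124}.
n − c = 125 − 7 = 118; sign = (−1)^118 = +1.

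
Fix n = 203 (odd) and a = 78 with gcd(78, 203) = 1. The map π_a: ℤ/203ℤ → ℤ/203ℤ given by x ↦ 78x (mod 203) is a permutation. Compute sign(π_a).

Orbit of 78 under x↦78x: [78, 197, 141, 36, 169, 190, 1]… (length divides ord_203(78)).
π_78 has 35 disjoint cycles with lengths [7, 7, 7, 7, 7, 7, 7, 7, 7, 7, 7, 7, 7, 7, 7, 7, 7, 7, 7, 7, 7, 7, 7, 7, 7, 7, 7, 7, 1, 1, 1, 1, 1, 1, 1] on {0,…,202}.
sign(π) = (−1)^{n − #cycles} = (−1)^{203−35} = (−1)^168 = +1.

+1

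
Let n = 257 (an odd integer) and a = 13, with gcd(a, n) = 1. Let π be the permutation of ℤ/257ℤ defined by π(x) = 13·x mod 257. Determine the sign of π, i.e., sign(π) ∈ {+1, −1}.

+1

Start at x=32: 32 → 159 → 11 → 143 → 60 → 9 → 117 → … (one orbit).
Cycle type of π: 128×2 + 1; total 3 cycles.
257 − 3 = 254 transpositions; sign(π) = (−1)^254 = +1.
Via Zolotarev, sign(π_{13}) = (13|257) = +1.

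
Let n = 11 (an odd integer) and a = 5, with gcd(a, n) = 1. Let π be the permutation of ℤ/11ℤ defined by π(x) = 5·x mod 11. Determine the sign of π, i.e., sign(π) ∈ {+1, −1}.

+1

Start at x=9: 9 → 1 → 5 → 3 → 4 → 9 (one orbit).
3 cycles of lengths [5, 5, 1].
With 3 cycles on 11 points, sign = (−1)^{11−3} = +1.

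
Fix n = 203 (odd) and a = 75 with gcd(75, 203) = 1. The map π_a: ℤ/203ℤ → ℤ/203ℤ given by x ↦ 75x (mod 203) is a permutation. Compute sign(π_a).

+1

Trace 86: π^k(86) = [86, 157, 1, 75, 144, 41, 30] for k=0..6.
23 cycles of lengths [12, 12, 12, 12, 12, 12, 12, 12, 12, 12, 12, 12, 12, 12, 6, 4, 4, 4, 4, 4, 4, 4, 1].
Σ(ℓ_i−1) = 203−23 = 180; sign = (−1)^180 = +1.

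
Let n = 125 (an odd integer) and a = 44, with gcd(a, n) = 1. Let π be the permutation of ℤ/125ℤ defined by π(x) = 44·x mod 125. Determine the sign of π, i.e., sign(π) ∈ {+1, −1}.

+1

Trace 89: π^k(89) = [89, 41, 54, 1, 44, 61, 59] for k=0..6.
7 cycles of lengths [50, 50, 10, 10, 2, 2, 1].
7 cycles on 125: each ℓ→(−1)^(ℓ−1), product (−1)^118 = +1.
The Jacobi symbol (44|125) = +1 (Zolotarev) agrees.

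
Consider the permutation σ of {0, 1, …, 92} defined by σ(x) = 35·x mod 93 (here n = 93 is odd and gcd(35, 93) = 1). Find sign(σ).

-1

Trace 35: π^k(35) = [35, 16, 2, 70, 32, 4, 47] for k=0..6.
14 cycles of lengths [10, 10, 10, 10, 10, 10, 5, 5, 5, 5, 5, 5, 2, 1].
93 − 14 = 79 transpositions; sign(π) = (−1)^79 = -1.
(35|93)_J = -1 (Zolotarev's lemma cross-check).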